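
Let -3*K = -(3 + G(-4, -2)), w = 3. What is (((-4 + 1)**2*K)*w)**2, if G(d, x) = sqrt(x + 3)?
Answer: 1296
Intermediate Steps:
G(d, x) = sqrt(3 + x)
K = 4/3 (K = -(-1)*(3 + sqrt(3 - 2))/3 = -(-1)*(3 + sqrt(1))/3 = -(-1)*(3 + 1)/3 = -(-1)*4/3 = -1/3*(-4) = 4/3 ≈ 1.3333)
(((-4 + 1)**2*K)*w)**2 = (((-4 + 1)**2*(4/3))*3)**2 = (((-3)**2*(4/3))*3)**2 = ((9*(4/3))*3)**2 = (12*3)**2 = 36**2 = 1296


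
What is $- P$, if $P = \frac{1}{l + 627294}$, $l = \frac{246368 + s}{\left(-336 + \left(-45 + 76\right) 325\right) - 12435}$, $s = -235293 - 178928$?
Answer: $- \frac{2696}{1691352477} \approx -1.594 \cdot 10^{-6}$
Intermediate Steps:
$s = -414221$ ($s = -235293 - 178928 = -414221$)
$l = \frac{167853}{2696}$ ($l = \frac{246368 - 414221}{\left(-336 + \left(-45 + 76\right) 325\right) - 12435} = - \frac{167853}{\left(-336 + 31 \cdot 325\right) - 12435} = - \frac{167853}{\left(-336 + 10075\right) - 12435} = - \frac{167853}{9739 - 12435} = - \frac{167853}{-2696} = \left(-167853\right) \left(- \frac{1}{2696}\right) = \frac{167853}{2696} \approx 62.26$)
$P = \frac{2696}{1691352477}$ ($P = \frac{1}{\frac{167853}{2696} + 627294} = \frac{1}{\frac{1691352477}{2696}} = \frac{2696}{1691352477} \approx 1.594 \cdot 10^{-6}$)
$- P = \left(-1\right) \frac{2696}{1691352477} = - \frac{2696}{1691352477}$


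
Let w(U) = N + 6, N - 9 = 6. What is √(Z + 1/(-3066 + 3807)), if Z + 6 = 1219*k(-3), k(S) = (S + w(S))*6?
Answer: √72284318067/741 ≈ 362.83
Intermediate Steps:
N = 15 (N = 9 + 6 = 15)
w(U) = 21 (w(U) = 15 + 6 = 21)
k(S) = 126 + 6*S (k(S) = (S + 21)*6 = (21 + S)*6 = 126 + 6*S)
Z = 131646 (Z = -6 + 1219*(126 + 6*(-3)) = -6 + 1219*(126 - 18) = -6 + 1219*108 = -6 + 131652 = 131646)
√(Z + 1/(-3066 + 3807)) = √(131646 + 1/(-3066 + 3807)) = √(131646 + 1/741) = √(97549687/741) = √72284318067/741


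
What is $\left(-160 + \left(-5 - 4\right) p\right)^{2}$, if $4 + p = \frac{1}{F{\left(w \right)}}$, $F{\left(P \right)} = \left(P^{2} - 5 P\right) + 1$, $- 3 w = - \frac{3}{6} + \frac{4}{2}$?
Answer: $\frac{399424}{25} \approx 15977.0$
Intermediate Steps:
$w = - \frac{1}{2}$ ($w = - \frac{- \frac{3}{6} + \frac{4}{2}}{3} = - \frac{\left(-3\right) \frac{1}{6} + 4 \cdot \frac{1}{2}}{3} = - \frac{- \frac{1}{2} + 2}{3} = \left(- \frac{1}{3}\right) \frac{3}{2} = - \frac{1}{2} \approx -0.5$)
$F{\left(P \right)} = 1 + P^{2} - 5 P$
$p = - \frac{56}{15}$ ($p = -4 + \frac{1}{1 + \left(- \frac{1}{2}\right)^{2} - - \frac{5}{2}} = -4 + \frac{1}{1 + \frac{1}{4} + \frac{5}{2}} = -4 + \frac{1}{\frac{15}{4}} = -4 + \frac{4}{15} = - \frac{56}{15} \approx -3.7333$)
$\left(-160 + \left(-5 - 4\right) p\right)^{2} = \left(-160 + \left(-5 - 4\right) \left(- \frac{56}{15}\right)\right)^{2} = \left(-160 - - \frac{168}{5}\right)^{2} = \left(-160 + \frac{168}{5}\right)^{2} = \left(- \frac{632}{5}\right)^{2} = \frac{399424}{25}$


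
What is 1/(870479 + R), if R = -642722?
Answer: 1/227757 ≈ 4.3906e-6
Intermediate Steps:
1/(870479 + R) = 1/(870479 - 642722) = 1/227757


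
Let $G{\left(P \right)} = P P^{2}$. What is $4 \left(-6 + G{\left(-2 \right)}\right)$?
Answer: $-56$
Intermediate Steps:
$G{\left(P \right)} = P^{3}$
$4 \left(-6 + G{\left(-2 \right)}\right) = 4 \left(-6 + \left(-2\right)^{3}\right) = 4 \left(-6 - 8\right) = 4 \left(-14\right) = -56$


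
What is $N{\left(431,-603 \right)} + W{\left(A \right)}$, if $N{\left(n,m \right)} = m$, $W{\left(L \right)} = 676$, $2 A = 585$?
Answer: $73$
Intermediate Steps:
$A = \frac{585}{2}$ ($A = \frac{1}{2} \cdot 585 = \frac{585}{2} \approx 292.5$)
$N{\left(431,-603 \right)} + W{\left(A \right)} = -603 + 676 = 73$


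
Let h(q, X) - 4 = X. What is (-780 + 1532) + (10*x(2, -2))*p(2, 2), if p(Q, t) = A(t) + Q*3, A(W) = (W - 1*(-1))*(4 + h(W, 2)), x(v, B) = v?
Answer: 1472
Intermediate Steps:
h(q, X) = 4 + X
A(W) = 10 + 10*W (A(W) = (W - 1*(-1))*(4 + (4 + 2)) = (W + 1)*(4 + 6) = (1 + W)*10 = 10 + 10*W)
p(Q, t) = 10 + 3*Q + 10*t (p(Q, t) = (10 + 10*t) + Q*3 = (10 + 10*t) + 3*Q = 10 + 3*Q + 10*t)
(-780 + 1532) + (10*x(2, -2))*p(2, 2) = (-780 + 1532) + (10*2)*(10 + 3*2 + 10*2) = 752 + 20*(10 + 6 + 20) = 752 + 20*36 = 752 + 720 = 1472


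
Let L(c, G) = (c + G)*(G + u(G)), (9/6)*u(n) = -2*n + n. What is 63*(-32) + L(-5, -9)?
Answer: -1974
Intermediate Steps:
u(n) = -2*n/3 (u(n) = 2*(-2*n + n)/3 = 2*(-n)/3 = -2*n/3)
L(c, G) = G*(G + c)/3 (L(c, G) = (c + G)*(G - 2*G/3) = (G + c)*(G/3) = G*(G + c)/3)
63*(-32) + L(-5, -9) = 63*(-32) + (1/3)*(-9)*(-9 - 5) = -2016 + (1/3)*(-9)*(-14) = -2016 + 42 = -1974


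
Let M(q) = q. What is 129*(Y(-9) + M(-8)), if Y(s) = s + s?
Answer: -3354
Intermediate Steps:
Y(s) = 2*s
129*(Y(-9) + M(-8)) = 129*(2*(-9) - 8) = 129*(-18 - 8) = 129*(-26) = -3354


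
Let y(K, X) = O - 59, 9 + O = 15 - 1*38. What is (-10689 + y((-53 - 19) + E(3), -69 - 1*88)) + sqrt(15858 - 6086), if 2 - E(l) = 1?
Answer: -10780 + 2*sqrt(2443) ≈ -10681.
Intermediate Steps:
E(l) = 1 (E(l) = 2 - 1*1 = 2 - 1 = 1)
O = -32 (O = -9 + (15 - 1*38) = -9 + (15 - 38) = -9 - 23 = -32)
y(K, X) = -91 (y(K, X) = -32 - 59 = -91)
(-10689 + y((-53 - 19) + E(3), -69 - 1*88)) + sqrt(15858 - 6086) = (-10689 - 91) + sqrt(15858 - 6086) = -10780 + sqrt(9772) = -10780 + 2*sqrt(2443)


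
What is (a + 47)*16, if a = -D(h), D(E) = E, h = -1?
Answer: 768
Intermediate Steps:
a = 1 (a = -1*(-1) = 1)
(a + 47)*16 = (1 + 47)*16 = 48*16 = 768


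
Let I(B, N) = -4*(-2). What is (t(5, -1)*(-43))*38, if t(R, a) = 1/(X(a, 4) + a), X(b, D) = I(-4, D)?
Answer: -1634/7 ≈ -233.43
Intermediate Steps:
I(B, N) = 8
X(b, D) = 8
t(R, a) = 1/(8 + a)
(t(5, -1)*(-43))*38 = (-43/(8 - 1))*38 = (-43/7)*38 = ((1/7)*(-43))*38 = -43/7*38 = -1634/7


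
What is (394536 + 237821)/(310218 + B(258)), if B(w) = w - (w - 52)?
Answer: 632357/310270 ≈ 2.0381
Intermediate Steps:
B(w) = 52 (B(w) = w - (-52 + w) = w + (52 - w) = 52)
(394536 + 237821)/(310218 + B(258)) = (394536 + 237821)/(310218 + 52) = 632357/310270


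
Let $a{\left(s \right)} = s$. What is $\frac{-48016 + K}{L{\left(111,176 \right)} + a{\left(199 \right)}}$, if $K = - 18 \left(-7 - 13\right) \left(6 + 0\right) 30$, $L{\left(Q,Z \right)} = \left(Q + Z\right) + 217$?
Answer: $\frac{16784}{703} \approx 23.875$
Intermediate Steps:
$L{\left(Q,Z \right)} = 217 + Q + Z$
$K = 64800$ ($K = - 18 \left(\left(-20\right) 6\right) 30 = \left(-18\right) \left(-120\right) 30 = 2160 \cdot 30 = 64800$)
$\frac{-48016 + K}{L{\left(111,176 \right)} + a{\left(199 \right)}} = \frac{-48016 + 64800}{\left(217 + 111 + 176\right) + 199} = \frac{16784}{504 + 199} = \frac{16784}{703}$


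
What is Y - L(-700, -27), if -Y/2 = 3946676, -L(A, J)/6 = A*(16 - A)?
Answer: -10900552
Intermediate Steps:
L(A, J) = -6*A*(16 - A)
Y = -7893352 (Y = -2*3946676 = -7893352)
Y - L(-700, -27) = -7893352 - 6*(-700)*(-16 - 700) = -7893352 - 6*(-700)*(-716) = -7893352 - 1*3007200 = -7893352 - 3007200 = -10900552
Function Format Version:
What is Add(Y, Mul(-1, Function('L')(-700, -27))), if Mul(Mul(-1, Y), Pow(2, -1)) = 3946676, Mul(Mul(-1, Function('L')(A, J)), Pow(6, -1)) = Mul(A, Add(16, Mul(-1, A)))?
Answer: -10900552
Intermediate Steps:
Function('L')(A, J) = Mul(-6, A, Add(16, Mul(-1, A))) (Function('L')(A, J) = Mul(-6, Mul(A, Add(16, Mul(-1, A)))) = Mul(-6, A, Add(16, Mul(-1, A))))
Y = -7893352 (Y = Mul(-2, 3946676) = -7893352)
Add(Y, Mul(-1, Function('L')(-700, -27))) = Add(-7893352, Mul(-1, Mul(6, -700, Add(-16, -700)))) = Add(-7893352, Mul(-1, Mul(6, -700, -716))) = Add(-7893352, Mul(-1, 3007200)) = Add(-7893352, -3007200) = -10900552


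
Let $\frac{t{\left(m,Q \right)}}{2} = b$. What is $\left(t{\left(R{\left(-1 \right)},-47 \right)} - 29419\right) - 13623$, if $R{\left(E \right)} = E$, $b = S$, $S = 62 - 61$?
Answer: $-43040$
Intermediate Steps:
$S = 1$
$b = 1$
$t{\left(m,Q \right)} = 2$ ($t{\left(m,Q \right)} = 2 \cdot 1 = 2$)
$\left(t{\left(R{\left(-1 \right)},-47 \right)} - 29419\right) - 13623 = \left(2 - 29419\right) - 13623 = -29417 - 13623 = -43040$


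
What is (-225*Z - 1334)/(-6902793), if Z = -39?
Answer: -7441/6902793 ≈ -0.0010780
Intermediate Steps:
(-225*Z - 1334)/(-6902793) = (-225*(-39) - 1334)/(-6902793) = (8775 - 1334)*(-1/6902793) = 7441*(-1/6902793) = -7441/6902793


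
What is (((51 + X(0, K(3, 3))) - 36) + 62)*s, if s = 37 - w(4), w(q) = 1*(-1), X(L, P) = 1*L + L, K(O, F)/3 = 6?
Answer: 2926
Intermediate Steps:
K(O, F) = 18 (K(O, F) = 3*6 = 18)
X(L, P) = 2*L (X(L, P) = L + L = 2*L)
w(q) = -1
s = 38 (s = 37 - 1*(-1) = 37 + 1 = 38)
(((51 + X(0, K(3, 3))) - 36) + 62)*s = (((51 + 2*0) - 36) + 62)*38 = (((51 + 0) - 36) + 62)*38 = ((51 - 36) + 62)*38 = (15 + 62)*38 = 77*38 = 2926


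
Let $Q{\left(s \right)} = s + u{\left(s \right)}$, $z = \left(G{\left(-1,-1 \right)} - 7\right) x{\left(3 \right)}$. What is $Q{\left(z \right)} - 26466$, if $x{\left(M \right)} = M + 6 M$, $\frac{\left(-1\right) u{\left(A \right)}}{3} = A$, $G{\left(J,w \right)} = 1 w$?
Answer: $-26130$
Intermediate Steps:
$G{\left(J,w \right)} = w$
$u{\left(A \right)} = - 3 A$
$x{\left(M \right)} = 7 M$
$z = -168$ ($z = \left(-1 - 7\right) 7 \cdot 3 = \left(-8\right) 21 = -168$)
$Q{\left(s \right)} = - 2 s$ ($Q{\left(s \right)} = s - 3 s = - 2 s$)
$Q{\left(z \right)} - 26466 = \left(-2\right) \left(-168\right) - 26466 = 336 - 26466 = -26130$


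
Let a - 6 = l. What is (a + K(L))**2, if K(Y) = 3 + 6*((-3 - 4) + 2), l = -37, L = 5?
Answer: 3364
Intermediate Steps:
K(Y) = -27 (K(Y) = 3 + 6*(-7 + 2) = 3 + 6*(-5) = 3 - 30 = -27)
a = -31 (a = 6 - 37 = -31)
(a + K(L))**2 = (-31 - 27)**2 = (-58)**2 = 3364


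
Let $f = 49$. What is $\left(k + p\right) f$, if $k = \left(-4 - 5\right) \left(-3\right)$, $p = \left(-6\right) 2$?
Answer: $735$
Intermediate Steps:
$p = -12$
$k = 27$ ($k = \left(-9\right) \left(-3\right) = 27$)
$\left(k + p\right) f = \left(27 - 12\right) 49 = 15 \cdot 49 = 735$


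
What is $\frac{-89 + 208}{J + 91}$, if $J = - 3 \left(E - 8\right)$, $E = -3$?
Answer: $\frac{119}{124} \approx 0.95968$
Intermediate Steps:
$J = 33$ ($J = - 3 \left(-3 - 8\right) = \left(-3\right) \left(-11\right) = 33$)
$\frac{-89 + 208}{J + 91} = \frac{-89 + 208}{33 + 91} = \frac{119}{124}$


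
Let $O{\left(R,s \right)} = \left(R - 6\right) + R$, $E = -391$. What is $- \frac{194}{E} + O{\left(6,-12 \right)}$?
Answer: $\frac{2540}{391} \approx 6.4962$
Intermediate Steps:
$O{\left(R,s \right)} = -6 + 2 R$ ($O{\left(R,s \right)} = \left(-6 + R\right) + R = -6 + 2 R$)
$- \frac{194}{E} + O{\left(6,-12 \right)} = - \frac{194}{-391} + \left(-6 + 2 \cdot 6\right) = \left(-194\right) \left(- \frac{1}{391}\right) + \left(-6 + 12\right) = \frac{194}{391} + 6 = \frac{2540}{391}$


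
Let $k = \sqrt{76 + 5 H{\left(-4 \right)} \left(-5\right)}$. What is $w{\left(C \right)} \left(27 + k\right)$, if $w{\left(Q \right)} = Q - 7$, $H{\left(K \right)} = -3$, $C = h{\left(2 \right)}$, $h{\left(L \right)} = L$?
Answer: $-135 - 5 \sqrt{151} \approx -196.44$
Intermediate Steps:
$C = 2$
$w{\left(Q \right)} = -7 + Q$ ($w{\left(Q \right)} = Q - 7 = -7 + Q$)
$k = \sqrt{151}$ ($k = \sqrt{76 + 5 \left(-3\right) \left(-5\right)} = \sqrt{76 - -75} = \sqrt{76 + 75} = \sqrt{151} \approx 12.288$)
$w{\left(C \right)} \left(27 + k\right) = \left(-7 + 2\right) \left(27 + \sqrt{151}\right) = - 5 \left(27 + \sqrt{151}\right) = -135 - 5 \sqrt{151}$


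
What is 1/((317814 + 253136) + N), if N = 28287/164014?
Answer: 164014/93643821587 ≈ 1.7515e-6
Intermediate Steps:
N = 28287/164014 (N = 28287*(1/164014) = 28287/164014 ≈ 0.17247)
1/((317814 + 253136) + N) = 1/((317814 + 253136) + 28287/164014) = 1/(570950 + 28287/164014) = 1/(93643821587/164014) = 164014/93643821587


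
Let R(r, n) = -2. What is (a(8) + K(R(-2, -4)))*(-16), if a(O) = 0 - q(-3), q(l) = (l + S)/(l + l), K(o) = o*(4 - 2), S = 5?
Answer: 176/3 ≈ 58.667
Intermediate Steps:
K(o) = 2*o (K(o) = o*2 = 2*o)
q(l) = (5 + l)/(2*l) (q(l) = (l + 5)/(l + l) = (5 + l)/((2*l)) = (5 + l)*(1/(2*l)) = (5 + l)/(2*l))
a(O) = 1/3 (a(O) = 0 - (5 - 3)/(2*(-3)) = 0 - (-1)*2/(2*3) = 0 - 1*(-1/3) = 0 + 1/3 = 1/3)
(a(8) + K(R(-2, -4)))*(-16) = (1/3 + 2*(-2))*(-16) = (1/3 - 4)*(-16) = -11/3*(-16) = 176/3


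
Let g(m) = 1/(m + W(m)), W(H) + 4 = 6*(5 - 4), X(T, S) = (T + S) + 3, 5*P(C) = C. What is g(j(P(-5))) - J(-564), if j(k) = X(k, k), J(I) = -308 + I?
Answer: 2617/3 ≈ 872.33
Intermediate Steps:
P(C) = C/5
X(T, S) = 3 + S + T (X(T, S) = (S + T) + 3 = 3 + S + T)
j(k) = 3 + 2*k (j(k) = 3 + k + k = 3 + 2*k)
W(H) = 2 (W(H) = -4 + 6*(5 - 4) = -4 + 6*1 = -4 + 6 = 2)
g(m) = 1/(2 + m) (g(m) = 1/(m + 2) = 1/(2 + m))
g(j(P(-5))) - J(-564) = 1/(2 + (3 + 2*((⅕)*(-5)))) - (-308 - 564) = 1/(2 + (3 + 2*(-1))) - 1*(-872) = 1/(2 + (3 - 2)) + 872 = 1/(2 + 1) + 872 = 1/3 + 872 = ⅓ + 872 = 2617/3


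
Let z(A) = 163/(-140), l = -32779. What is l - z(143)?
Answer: -4588897/140 ≈ -32778.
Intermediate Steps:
z(A) = -163/140 (z(A) = 163*(-1/140) = -163/140)
l - z(143) = -32779 - 1*(-163/140) = -32779 + 163/140 = -4588897/140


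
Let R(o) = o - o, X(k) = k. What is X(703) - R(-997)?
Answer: 703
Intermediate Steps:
R(o) = 0
X(703) - R(-997) = 703 - 1*0 = 703 + 0 = 703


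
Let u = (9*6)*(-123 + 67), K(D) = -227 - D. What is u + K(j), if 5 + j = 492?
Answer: -3738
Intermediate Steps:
j = 487 (j = -5 + 492 = 487)
u = -3024 (u = 54*(-56) = -3024)
u + K(j) = -3024 + (-227 - 1*487) = -3024 + (-227 - 487) = -3024 - 714 = -3738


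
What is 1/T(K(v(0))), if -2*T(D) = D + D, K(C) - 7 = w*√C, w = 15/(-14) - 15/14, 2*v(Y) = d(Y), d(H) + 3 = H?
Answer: -686/5477 - 105*I*√6/5477 ≈ -0.12525 - 0.046959*I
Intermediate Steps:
d(H) = -3 + H
v(Y) = -3/2 + Y/2 (v(Y) = (-3 + Y)/2 = -3/2 + Y/2)
w = -15/7 (w = 15*(-1/14) - 15*1/14 = -15/14 - 15/14 = -15/7 ≈ -2.1429)
K(C) = 7 - 15*√C/7
T(D) = -D (T(D) = -(D + D)/2 = -D)
1/T(K(v(0))) = 1/(-(7 - 15*√(-3/2 + (½)*0)/7)) = 1/(-(7 - 15*√(-3/2 + 0)/7)) = 1/(-(7 - 15*I*√6/14)) = 1/(-7 + 15*I*√6/14)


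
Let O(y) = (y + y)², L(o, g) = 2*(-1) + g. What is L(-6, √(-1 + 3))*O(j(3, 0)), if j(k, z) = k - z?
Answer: -72 + 36*√2 ≈ -21.088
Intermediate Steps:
L(o, g) = -2 + g
O(y) = 4*y² (O(y) = (2*y)² = 4*y²)
L(-6, √(-1 + 3))*O(j(3, 0)) = (-2 + √(-1 + 3))*(4*(3 - 1*0)²) = (-2 + √2)*(4*(3 + 0)²) = (-2 + √2)*(4*3²) = (-2 + √2)*(4*9) = (-2 + √2)*36 = -72 + 36*√2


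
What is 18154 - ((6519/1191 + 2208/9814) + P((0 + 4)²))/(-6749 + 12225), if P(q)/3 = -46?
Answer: 193661331418719/10667680604 ≈ 18154.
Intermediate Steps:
P(q) = -138 (P(q) = 3*(-46) = -138)
18154 - ((6519/1191 + 2208/9814) + P((0 + 4)²))/(-6749 + 12225) = 18154 - ((6519/1191 + 2208/9814) - 138)/(-6749 + 12225) = 18154 - ((6519*(1/1191) + 2208*(1/9814)) - 138)/5476 = 18154 - ((2173/397 + 1104/4907) - 138)/5476 = 18154 - (11101199/1948079 - 138)/5476 = 18154 - (-257733703)/(1948079*5476) = 18154 - 1*(-257733703/10667680604) = 18154 + 257733703/10667680604 = 193661331418719/10667680604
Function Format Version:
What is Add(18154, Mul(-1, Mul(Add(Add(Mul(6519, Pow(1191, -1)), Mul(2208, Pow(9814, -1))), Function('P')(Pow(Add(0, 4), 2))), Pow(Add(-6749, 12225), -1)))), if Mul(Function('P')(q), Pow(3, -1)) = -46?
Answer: Rational(193661331418719, 10667680604) ≈ 18154.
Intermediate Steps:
Function('P')(q) = -138 (Function('P')(q) = Mul(3, -46) = -138)
Add(18154, Mul(-1, Mul(Add(Add(Mul(6519, Pow(1191, -1)), Mul(2208, Pow(9814, -1))), Function('P')(Pow(Add(0, 4), 2))), Pow(Add(-6749, 12225), -1)))) = Add(18154, Mul(-1, Mul(Add(Add(Mul(6519, Pow(1191, -1)), Mul(2208, Pow(9814, -1))), -138), Pow(Add(-6749, 12225), -1)))) = Add(18154, Mul(-1, Mul(Add(Add(Mul(6519, Rational(1, 1191)), Mul(2208, Rational(1, 9814))), -138), Pow(5476, -1)))) = Add(18154, Mul(-1, Mul(Add(Add(Rational(2173, 397), Rational(1104, 4907)), -138), Rational(1, 5476)))) = Add(18154, Mul(-1, Mul(Add(Rational(11101199, 1948079), -138), Rational(1, 5476)))) = Add(18154, Mul(-1, Mul(Rational(-257733703, 1948079), Rational(1, 5476)))) = Add(18154, Mul(-1, Rational(-257733703, 10667680604))) = Add(18154, Rational(257733703, 10667680604)) = Rational(193661331418719, 10667680604)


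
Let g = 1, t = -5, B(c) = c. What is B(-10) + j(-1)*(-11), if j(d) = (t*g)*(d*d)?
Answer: 45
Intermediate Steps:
j(d) = -5*d² (j(d) = (-5*1)*(d*d) = -5*d²)
B(-10) + j(-1)*(-11) = -10 - 5*(-1)²*(-11) = -10 - 5*1*(-11) = -10 - 5*(-11) = -10 + 55 = 45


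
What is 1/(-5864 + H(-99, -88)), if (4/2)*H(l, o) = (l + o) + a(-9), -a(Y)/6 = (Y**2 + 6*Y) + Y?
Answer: -2/12023 ≈ -0.00016635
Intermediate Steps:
a(Y) = -42*Y - 6*Y**2 (a(Y) = -6*((Y**2 + 6*Y) + Y) = -6*(Y**2 + 7*Y) = -42*Y - 6*Y**2)
H(l, o) = -54 + l/2 + o/2 (H(l, o) = ((l + o) - 6*(-9)*(7 - 9))/2 = ((l + o) - 6*(-9)*(-2))/2 = ((l + o) - 108)/2 = (-108 + l + o)/2 = -54 + l/2 + o/2)
1/(-5864 + H(-99, -88)) = 1/(-5864 + (-54 + (1/2)*(-99) + (1/2)*(-88))) = 1/(-5864 + (-54 - 99/2 - 44)) = 1/(-5864 - 295/2) = 1/(-12023/2) = -2/12023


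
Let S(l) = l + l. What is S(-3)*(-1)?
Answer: 6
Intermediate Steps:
S(l) = 2*l
S(-3)*(-1) = (2*(-3))*(-1) = -6*(-1) = 6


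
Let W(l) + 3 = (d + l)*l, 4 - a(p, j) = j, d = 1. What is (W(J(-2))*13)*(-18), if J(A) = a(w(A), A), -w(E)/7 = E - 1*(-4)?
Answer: -9126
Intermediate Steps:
w(E) = -28 - 7*E (w(E) = -7*(E - 1*(-4)) = -7*(E + 4) = -7*(4 + E) = -28 - 7*E)
a(p, j) = 4 - j
J(A) = 4 - A
W(l) = -3 + l*(1 + l) (W(l) = -3 + (1 + l)*l = -3 + l*(1 + l))
(W(J(-2))*13)*(-18) = ((-3 + (4 - 1*(-2)) + (4 - 1*(-2))²)*13)*(-18) = ((-3 + (4 + 2) + (4 + 2)²)*13)*(-18) = ((-3 + 6 + 6²)*13)*(-18) = ((-3 + 6 + 36)*13)*(-18) = (39*13)*(-18) = 507*(-18) = -9126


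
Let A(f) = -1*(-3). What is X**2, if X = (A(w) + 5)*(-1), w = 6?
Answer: 64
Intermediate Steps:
A(f) = 3
X = -8 (X = (3 + 5)*(-1) = 8*(-1) = -8)
X**2 = (-8)**2 = 64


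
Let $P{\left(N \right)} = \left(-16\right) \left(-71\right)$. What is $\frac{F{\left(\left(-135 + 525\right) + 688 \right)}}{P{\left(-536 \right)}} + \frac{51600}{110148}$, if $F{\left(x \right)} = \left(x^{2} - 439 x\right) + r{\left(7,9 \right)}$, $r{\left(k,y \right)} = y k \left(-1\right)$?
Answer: $\frac{6327187241}{10427344} \approx 606.79$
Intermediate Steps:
$P{\left(N \right)} = 1136$
$r{\left(k,y \right)} = - k y$ ($r{\left(k,y \right)} = k y \left(-1\right) = - k y$)
$F{\left(x \right)} = -63 + x^{2} - 439 x$ ($F{\left(x \right)} = \left(x^{2} - 439 x\right) - 7 \cdot 9 = \left(x^{2} - 439 x\right) - 63 = -63 + x^{2} - 439 x$)
$\frac{F{\left(\left(-135 + 525\right) + 688 \right)}}{P{\left(-536 \right)}} + \frac{51600}{110148} = \frac{-63 + \left(\left(-135 + 525\right) + 688\right)^{2} - 439 \left(\left(-135 + 525\right) + 688\right)}{1136} + \frac{51600}{110148} = \left(-63 + \left(390 + 688\right)^{2} - 439 \left(390 + 688\right)\right) \frac{1}{1136} + 51600 \cdot \frac{1}{110148} = \left(-63 + 1078^{2} - 473242\right) \frac{1}{1136} + \frac{4300}{9179} = \left(-63 + 1162084 - 473242\right) \frac{1}{1136} + \frac{4300}{9179} = 688779 \cdot \frac{1}{1136} + \frac{4300}{9179} = \frac{688779}{1136} + \frac{4300}{9179} = \frac{6327187241}{10427344}$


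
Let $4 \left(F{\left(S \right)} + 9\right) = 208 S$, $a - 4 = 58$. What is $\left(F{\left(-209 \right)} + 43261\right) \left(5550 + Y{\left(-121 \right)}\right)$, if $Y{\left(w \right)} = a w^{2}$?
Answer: $29576048128$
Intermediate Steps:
$a = 62$ ($a = 4 + 58 = 62$)
$Y{\left(w \right)} = 62 w^{2}$
$F{\left(S \right)} = -9 + 52 S$ ($F{\left(S \right)} = -9 + \frac{208 S}{4} = -9 + 52 S$)
$\left(F{\left(-209 \right)} + 43261\right) \left(5550 + Y{\left(-121 \right)}\right) = \left(\left(-9 + 52 \left(-209\right)\right) + 43261\right) \left(5550 + 62 \left(-121\right)^{2}\right) = \left(\left(-9 - 10868\right) + 43261\right) \left(5550 + 62 \cdot 14641\right) = \left(-10877 + 43261\right) \left(5550 + 907742\right) = 32384 \cdot 913292 = 29576048128$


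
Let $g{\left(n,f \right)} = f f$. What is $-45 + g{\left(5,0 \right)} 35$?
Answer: $-45$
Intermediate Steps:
$g{\left(n,f \right)} = f^{2}$
$-45 + g{\left(5,0 \right)} 35 = -45 + 0^{2} \cdot 35 = -45 + 0 \cdot 35 = -45 + 0 = -45$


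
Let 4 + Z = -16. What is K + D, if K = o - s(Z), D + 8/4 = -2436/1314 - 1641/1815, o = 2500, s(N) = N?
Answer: 333256987/132495 ≈ 2515.2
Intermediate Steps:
Z = -20 (Z = -4 - 16 = -20)
D = -630413/132495 (D = -2 + (-2436/1314 - 1641/1815) = -2 + (-2436*1/1314 - 1641*1/1815) = -2 + (-406/219 - 547/605) = -2 - 365423/132495 = -630413/132495 ≈ -4.7580)
K = 2520 (K = 2500 - 1*(-20) = 2500 + 20 = 2520)
K + D = 2520 - 630413/132495 = 333256987/132495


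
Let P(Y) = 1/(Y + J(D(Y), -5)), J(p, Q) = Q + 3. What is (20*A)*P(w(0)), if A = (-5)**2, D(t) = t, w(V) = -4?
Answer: -250/3 ≈ -83.333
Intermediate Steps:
A = 25
J(p, Q) = 3 + Q
P(Y) = 1/(-2 + Y) (P(Y) = 1/(Y + (3 - 5)) = 1/(Y - 2) = 1/(-2 + Y))
(20*A)*P(w(0)) = (20*25)/(-2 - 4) = 500/(-6) = 500*(-1/6) = -250/3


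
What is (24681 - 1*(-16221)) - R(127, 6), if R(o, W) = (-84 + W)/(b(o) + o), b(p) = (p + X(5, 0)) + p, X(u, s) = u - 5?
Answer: 5194580/127 ≈ 40902.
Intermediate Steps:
X(u, s) = -5 + u
b(p) = 2*p (b(p) = (p + (-5 + 5)) + p = (p + 0) + p = p + p = 2*p)
R(o, W) = (-84 + W)/(3*o) (R(o, W) = (-84 + W)/(2*o + o) = (-84 + W)/((3*o)) = (-84 + W)*(1/(3*o)) = (-84 + W)/(3*o))
(24681 - 1*(-16221)) - R(127, 6) = (24681 - 1*(-16221)) - (-84 + 6)/(3*127) = (24681 + 16221) - (-78)/(3*127) = 40902 - 1*(-26/127) = 40902 + 26/127 = 5194580/127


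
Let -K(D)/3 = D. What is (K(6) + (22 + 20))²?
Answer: 576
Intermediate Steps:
K(D) = -3*D
(K(6) + (22 + 20))² = (-3*6 + (22 + 20))² = (-18 + 42)² = 24² = 576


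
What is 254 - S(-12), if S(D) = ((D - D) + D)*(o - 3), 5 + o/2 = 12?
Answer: 386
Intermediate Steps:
o = 14 (o = -10 + 2*12 = -10 + 24 = 14)
S(D) = 11*D (S(D) = ((D - D) + D)*(14 - 3) = (0 + D)*11 = D*11 = 11*D)
254 - S(-12) = 254 - 11*(-12) = 254 - 1*(-132) = 254 + 132 = 386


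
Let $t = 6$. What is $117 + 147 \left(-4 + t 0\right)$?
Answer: $-471$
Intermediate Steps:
$117 + 147 \left(-4 + t 0\right) = 117 + 147 \left(-4 + 6 \cdot 0\right) = 117 + 147 \left(-4 + 0\right) = 117 + 147 \left(-4\right) = 117 - 588 = -471$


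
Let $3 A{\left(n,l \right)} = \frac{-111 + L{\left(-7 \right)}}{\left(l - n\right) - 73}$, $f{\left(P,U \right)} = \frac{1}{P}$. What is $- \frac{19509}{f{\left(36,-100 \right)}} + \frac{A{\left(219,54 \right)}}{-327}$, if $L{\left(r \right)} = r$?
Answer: $- \frac{81988601495}{116739} \approx -7.0232 \cdot 10^{5}$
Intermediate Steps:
$A{\left(n,l \right)} = - \frac{118}{3 \left(-73 + l - n\right)}$ ($A{\left(n,l \right)} = \frac{\left(-111 - 7\right) \frac{1}{\left(l - n\right) - 73}}{3} = \frac{\left(-118\right) \frac{1}{-73 + l - n}}{3} = - \frac{118}{3 \left(-73 + l - n\right)}$)
$- \frac{19509}{f{\left(36,-100 \right)}} + \frac{A{\left(219,54 \right)}}{-327} = - \frac{19509}{\frac{1}{36}} + \frac{\frac{118}{3} \frac{1}{73 + 219 - 54}}{-327} = - 19509 \frac{1}{\frac{1}{36}} + \frac{118}{3 \left(73 + 219 - 54\right)} \left(- \frac{1}{327}\right) = \left(-19509\right) 36 + \frac{118}{3 \cdot 238} \left(- \frac{1}{327}\right) = -702324 + \frac{118}{3} \cdot \frac{1}{238} \left(- \frac{1}{327}\right) = -702324 + \frac{59}{357} \left(- \frac{1}{327}\right) = -702324 - \frac{59}{116739} = - \frac{81988601495}{116739}$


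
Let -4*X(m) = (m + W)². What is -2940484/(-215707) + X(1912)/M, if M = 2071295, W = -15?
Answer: 23586194075557/1787171322260 ≈ 13.197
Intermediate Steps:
X(m) = -(-15 + m)²/4 (X(m) = -(m - 15)²/4 = -(-15 + m)²/4)
-2940484/(-215707) + X(1912)/M = -2940484/(-215707) - (-15 + 1912)²/4/2071295 = -2940484*(-1/215707) - ¼*1897²*(1/2071295) = 2940484/215707 - ¼*3598609*(1/2071295) = 2940484/215707 - 3598609/4*1/2071295 = 2940484/215707 - 3598609/8285180 = 23586194075557/1787171322260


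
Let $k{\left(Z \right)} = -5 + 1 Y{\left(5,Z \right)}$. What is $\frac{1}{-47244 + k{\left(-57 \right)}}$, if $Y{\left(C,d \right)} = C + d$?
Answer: $- \frac{1}{47301} \approx -2.1141 \cdot 10^{-5}$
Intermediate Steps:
$k{\left(Z \right)} = Z$ ($k{\left(Z \right)} = -5 + 1 \left(5 + Z\right) = -5 + \left(5 + Z\right) = Z$)
$\frac{1}{-47244 + k{\left(-57 \right)}} = \frac{1}{-47244 - 57} = \frac{1}{-47301} = - \frac{1}{47301}$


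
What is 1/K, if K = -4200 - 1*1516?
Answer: -1/5716 ≈ -0.00017495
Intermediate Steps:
K = -5716 (K = -4200 - 1516 = -5716)
1/K = 1/(-5716) = -1/5716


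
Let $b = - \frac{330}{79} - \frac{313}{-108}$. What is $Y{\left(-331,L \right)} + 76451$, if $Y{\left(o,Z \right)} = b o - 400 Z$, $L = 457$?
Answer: $- \frac{903757465}{8532} \approx -1.0593 \cdot 10^{5}$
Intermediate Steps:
$b = - \frac{10913}{8532}$ ($b = \left(-330\right) \frac{1}{79} - - \frac{313}{108} = - \frac{330}{79} + \frac{313}{108} = - \frac{10913}{8532} \approx -1.2791$)
$Y{\left(o,Z \right)} = - 400 Z - \frac{10913 o}{8532}$ ($Y{\left(o,Z \right)} = - \frac{10913 o}{8532} - 400 Z = - 400 Z - \frac{10913 o}{8532}$)
$Y{\left(-331,L \right)} + 76451 = \left(\left(-400\right) 457 - - \frac{3612203}{8532}\right) + 76451 = \left(-182800 + \frac{3612203}{8532}\right) + 76451 = - \frac{1556037397}{8532} + 76451 = - \frac{903757465}{8532}$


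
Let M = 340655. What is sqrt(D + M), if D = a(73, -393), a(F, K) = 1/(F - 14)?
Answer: sqrt(1185820114)/59 ≈ 583.66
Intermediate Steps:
a(F, K) = 1/(-14 + F)
D = 1/59 (D = 1/(-14 + 73) = 1/59 ≈ 0.016949)
sqrt(D + M) = sqrt(1/59 + 340655) = sqrt(20098646/59) = sqrt(1185820114)/59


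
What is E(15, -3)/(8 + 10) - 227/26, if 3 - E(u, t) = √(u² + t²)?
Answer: -334/39 - √26/6 ≈ -9.4139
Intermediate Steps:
E(u, t) = 3 - √(t² + u²) (E(u, t) = 3 - √(u² + t²) = 3 - √(t² + u²))
E(15, -3)/(8 + 10) - 227/26 = (3 - √((-3)² + 15²))/(8 + 10) - 227/26 = (3 - √(9 + 225))/18 - 227*1/26 = (3 - √234)*(1/18) - 227/26 = (3 - 3*√26)*(1/18) - 227/26 = (⅙ - √26/6) - 227/26 = -334/39 - √26/6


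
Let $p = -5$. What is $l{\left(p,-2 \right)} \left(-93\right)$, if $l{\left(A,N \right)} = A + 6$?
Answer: $-93$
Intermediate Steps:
$l{\left(A,N \right)} = 6 + A$
$l{\left(p,-2 \right)} \left(-93\right) = \left(6 - 5\right) \left(-93\right) = 1 \left(-93\right) = -93$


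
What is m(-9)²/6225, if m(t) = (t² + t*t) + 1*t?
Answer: 7803/2075 ≈ 3.7605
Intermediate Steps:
m(t) = t + 2*t² (m(t) = (t² + t²) + t = 2*t² + t = t + 2*t²)
m(-9)²/6225 = (-9*(1 + 2*(-9)))²/6225 = (-9*(1 - 18))²*(1/6225) = (-9*(-17))²*(1/6225) = 153²*(1/6225) = 23409*(1/6225) = 7803/2075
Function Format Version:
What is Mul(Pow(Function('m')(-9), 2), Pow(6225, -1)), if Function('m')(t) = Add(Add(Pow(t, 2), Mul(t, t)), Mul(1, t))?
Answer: Rational(7803, 2075) ≈ 3.7605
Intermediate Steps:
Function('m')(t) = Add(t, Mul(2, Pow(t, 2))) (Function('m')(t) = Add(Add(Pow(t, 2), Pow(t, 2)), t) = Add(Mul(2, Pow(t, 2)), t) = Add(t, Mul(2, Pow(t, 2))))
Mul(Pow(Function('m')(-9), 2), Pow(6225, -1)) = Mul(Pow(Mul(-9, Add(1, Mul(2, -9))), 2), Pow(6225, -1)) = Mul(Pow(Mul(-9, Add(1, -18)), 2), Rational(1, 6225)) = Mul(Pow(Mul(-9, -17), 2), Rational(1, 6225)) = Mul(Pow(153, 2), Rational(1, 6225)) = Mul(23409, Rational(1, 6225)) = Rational(7803, 2075)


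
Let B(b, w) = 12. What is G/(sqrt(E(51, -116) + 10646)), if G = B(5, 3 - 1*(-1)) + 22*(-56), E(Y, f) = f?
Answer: -122*sqrt(130)/117 ≈ -11.889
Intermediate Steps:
G = -1220 (G = 12 + 22*(-56) = 12 - 1232 = -1220)
G/(sqrt(E(51, -116) + 10646)) = -1220/sqrt(-116 + 10646) = -1220*sqrt(130)/1170 = -122*sqrt(130)/117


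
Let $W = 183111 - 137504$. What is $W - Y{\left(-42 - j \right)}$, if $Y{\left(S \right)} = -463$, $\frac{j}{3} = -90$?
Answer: $46070$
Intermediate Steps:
$j = -270$ ($j = 3 \left(-90\right) = -270$)
$W = 45607$ ($W = 183111 - 137504 = 45607$)
$W - Y{\left(-42 - j \right)} = 45607 - -463 = 45607 + 463 = 46070$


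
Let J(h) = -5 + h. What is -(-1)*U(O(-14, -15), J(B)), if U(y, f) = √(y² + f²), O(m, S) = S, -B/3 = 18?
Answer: √3706 ≈ 60.877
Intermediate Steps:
B = -54 (B = -3*18 = -54)
U(y, f) = √(f² + y²)
-(-1)*U(O(-14, -15), J(B)) = -(-1)*√((-5 - 54)² + (-15)²) = -(-1)*√((-59)² + 225) = -(-1)*√(3481 + 225) = -(-1)*√3706 = √3706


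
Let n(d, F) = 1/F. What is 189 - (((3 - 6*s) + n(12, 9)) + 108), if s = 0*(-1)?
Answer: 701/9 ≈ 77.889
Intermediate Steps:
s = 0
189 - (((3 - 6*s) + n(12, 9)) + 108) = 189 - (((3 - 6*0) + 1/9) + 108) = 189 - (((3 + 0) + 1/9) + 108) = 189 - ((3 + 1/9) + 108) = 189 - (28/9 + 108) = 189 - 1*1000/9 = 189 - 1000/9 = 701/9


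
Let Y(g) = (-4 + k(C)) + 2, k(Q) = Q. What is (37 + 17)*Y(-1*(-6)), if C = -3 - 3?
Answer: -432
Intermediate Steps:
C = -6
Y(g) = -8 (Y(g) = (-4 - 6) + 2 = -10 + 2 = -8)
(37 + 17)*Y(-1*(-6)) = (37 + 17)*(-8) = 54*(-8) = -432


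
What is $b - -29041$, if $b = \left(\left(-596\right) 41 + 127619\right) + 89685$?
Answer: $221909$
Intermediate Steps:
$b = 192868$ ($b = \left(-24436 + 127619\right) + 89685 = 103183 + 89685 = 192868$)
$b - -29041 = 192868 - -29041 = 192868 + 29041 = 221909$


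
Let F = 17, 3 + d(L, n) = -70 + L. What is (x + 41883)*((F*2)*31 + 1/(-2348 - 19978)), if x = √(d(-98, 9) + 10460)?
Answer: 328524709483/7442 + 23531603*√10289/22326 ≈ 4.4252e+7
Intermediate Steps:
d(L, n) = -73 + L (d(L, n) = -3 + (-70 + L) = -73 + L)
x = √10289 (x = √((-73 - 98) + 10460) = √(-171 + 10460) = √10289 ≈ 101.43)
(x + 41883)*((F*2)*31 + 1/(-2348 - 19978)) = (√10289 + 41883)*((17*2)*31 + 1/(-2348 - 19978)) = (41883 + √10289)*(34*31 + 1/(-22326)) = (41883 + √10289)*(1054 - 1/22326) = (41883 + √10289)*(23531603/22326) = 328524709483/7442 + 23531603*√10289/22326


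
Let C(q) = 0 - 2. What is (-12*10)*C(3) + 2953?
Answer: 3193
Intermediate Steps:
C(q) = -2
(-12*10)*C(3) + 2953 = -12*10*(-2) + 2953 = -120*(-2) + 2953 = 240 + 2953 = 3193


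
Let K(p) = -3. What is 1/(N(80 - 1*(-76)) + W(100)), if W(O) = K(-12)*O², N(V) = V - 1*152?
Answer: -1/29996 ≈ -3.3338e-5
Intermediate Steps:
N(V) = -152 + V (N(V) = V - 152 = -152 + V)
W(O) = -3*O²
1/(N(80 - 1*(-76)) + W(100)) = 1/((-152 + (80 - 1*(-76))) - 3*100²) = 1/((-152 + (80 + 76)) - 3*10000) = 1/((-152 + 156) - 30000) = 1/(4 - 30000) = 1/(-29996) = -1/29996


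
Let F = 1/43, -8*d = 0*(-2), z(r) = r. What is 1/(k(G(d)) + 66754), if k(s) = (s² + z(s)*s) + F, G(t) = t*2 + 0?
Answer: 43/2870423 ≈ 1.4980e-5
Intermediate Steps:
d = 0 (d = -0*(-2) = -⅛*0 = 0)
F = 1/43 ≈ 0.023256
G(t) = 2*t (G(t) = 2*t + 0 = 2*t)
k(s) = 1/43 + 2*s² (k(s) = (s² + s*s) + 1/43 = (s² + s²) + 1/43 = 2*s² + 1/43 = 1/43 + 2*s²)
1/(k(G(d)) + 66754) = 1/((1/43 + 2*(2*0)²) + 66754) = 1/((1/43 + 2*0²) + 66754) = 1/((1/43 + 2*0) + 66754) = 1/((1/43 + 0) + 66754) = 1/(1/43 + 66754) = 1/(2870423/43) = 43/2870423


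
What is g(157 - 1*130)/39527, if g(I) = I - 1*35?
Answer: -8/39527 ≈ -0.00020239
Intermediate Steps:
g(I) = -35 + I (g(I) = I - 35 = -35 + I)
g(157 - 1*130)/39527 = (-35 + (157 - 1*130))/39527 = (-35 + (157 - 130))*(1/39527) = (-35 + 27)*(1/39527) = -8*1/39527 = -8/39527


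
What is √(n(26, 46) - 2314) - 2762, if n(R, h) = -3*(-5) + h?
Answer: -2762 + I*√2253 ≈ -2762.0 + 47.466*I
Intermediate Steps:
n(R, h) = 15 + h
√(n(26, 46) - 2314) - 2762 = √((15 + 46) - 2314) - 2762 = √(61 - 2314) - 2762 = √(-2253) - 2762 = I*√2253 - 2762 = -2762 + I*√2253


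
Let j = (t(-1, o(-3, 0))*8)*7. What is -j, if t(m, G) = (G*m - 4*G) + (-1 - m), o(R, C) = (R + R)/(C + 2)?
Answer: -840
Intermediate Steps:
o(R, C) = 2*R/(2 + C) (o(R, C) = (2*R)/(2 + C) = 2*R/(2 + C))
t(m, G) = -1 - m - 4*G + G*m (t(m, G) = (-4*G + G*m) + (-1 - m) = -1 - m - 4*G + G*m)
j = 840 (j = ((-1 - 1*(-1) - 8*(-3)/(2 + 0) + (2*(-3)/(2 + 0))*(-1))*8)*7 = ((-1 + 1 - 8*(-3)/2 + (2*(-3)/2)*(-1))*8)*7 = ((-1 + 1 - 8*(-3)/2 + (2*(-3)*(½))*(-1))*8)*7 = ((-1 + 1 - 4*(-3) - 3*(-1))*8)*7 = ((-1 + 1 + 12 + 3)*8)*7 = (15*8)*7 = 120*7 = 840)
-j = -1*840 = -840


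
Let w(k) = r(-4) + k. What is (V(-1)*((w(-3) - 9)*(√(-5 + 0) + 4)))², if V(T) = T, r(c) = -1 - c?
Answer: 891 + 648*I*√5 ≈ 891.0 + 1449.0*I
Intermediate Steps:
w(k) = 3 + k (w(k) = (-1 - 1*(-4)) + k = (-1 + 4) + k = 3 + k)
(V(-1)*((w(-3) - 9)*(√(-5 + 0) + 4)))² = (-((3 - 3) - 9)*(√(-5 + 0) + 4))² = (-(0 - 9)*(√(-5) + 4))² = (-(-9)*(I*√5 + 4))² = (-(-9)*(4 + I*√5))² = (-(-36 - 9*I*√5))² = (36 + 9*I*√5)²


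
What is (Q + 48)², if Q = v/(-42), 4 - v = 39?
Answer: 85849/36 ≈ 2384.7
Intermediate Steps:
v = -35 (v = 4 - 1*39 = 4 - 39 = -35)
Q = ⅚ (Q = -35/(-42) = -35*(-1/42) = ⅚ ≈ 0.83333)
(Q + 48)² = (⅚ + 48)² = (293/6)² = 85849/36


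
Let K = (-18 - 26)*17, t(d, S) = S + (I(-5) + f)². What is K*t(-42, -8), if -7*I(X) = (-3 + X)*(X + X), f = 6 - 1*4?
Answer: -2965072/49 ≈ -60512.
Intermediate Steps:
f = 2 (f = 6 - 4 = 2)
I(X) = -2*X*(-3 + X)/7 (I(X) = -(-3 + X)*(X + X)/7 = -(-3 + X)*2*X/7 = -2*X*(-3 + X)/7)
t(d, S) = 4356/49 + S (t(d, S) = S + ((2/7)*(-5)*(3 - 1*(-5)) + 2)² = S + ((2/7)*(-5)*(3 + 5) + 2)² = S + ((2/7)*(-5)*8 + 2)² = S + (-80/7 + 2)² = S + (-66/7)² = S + 4356/49 = 4356/49 + S)
K = -748 (K = -44*17 = -748)
K*t(-42, -8) = -748*(4356/49 - 8) = -748*3964/49 = -2965072/49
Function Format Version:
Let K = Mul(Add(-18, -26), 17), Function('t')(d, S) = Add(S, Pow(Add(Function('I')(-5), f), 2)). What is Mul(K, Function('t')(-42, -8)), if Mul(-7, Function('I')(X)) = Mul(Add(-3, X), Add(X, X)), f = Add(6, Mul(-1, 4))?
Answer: Rational(-2965072, 49) ≈ -60512.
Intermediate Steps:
f = 2 (f = Add(6, -4) = 2)
Function('I')(X) = Mul(Rational(-2, 7), X, Add(-3, X)) (Function('I')(X) = Mul(Rational(-1, 7), Mul(Add(-3, X), Add(X, X))) = Mul(Rational(-1, 7), Mul(Add(-3, X), Mul(2, X))) = Mul(Rational(-1, 7), Mul(2, X, Add(-3, X))) = Mul(Rational(-2, 7), X, Add(-3, X)))
Function('t')(d, S) = Add(Rational(4356, 49), S) (Function('t')(d, S) = Add(S, Pow(Add(Mul(Rational(2, 7), -5, Add(3, Mul(-1, -5))), 2), 2)) = Add(S, Pow(Add(Mul(Rational(2, 7), -5, Add(3, 5)), 2), 2)) = Add(S, Pow(Add(Mul(Rational(2, 7), -5, 8), 2), 2)) = Add(S, Pow(Add(Rational(-80, 7), 2), 2)) = Add(S, Pow(Rational(-66, 7), 2)) = Add(S, Rational(4356, 49)) = Add(Rational(4356, 49), S))
K = -748 (K = Mul(-44, 17) = -748)
Mul(K, Function('t')(-42, -8)) = Mul(-748, Add(Rational(4356, 49), -8)) = Mul(-748, Rational(3964, 49)) = Rational(-2965072, 49)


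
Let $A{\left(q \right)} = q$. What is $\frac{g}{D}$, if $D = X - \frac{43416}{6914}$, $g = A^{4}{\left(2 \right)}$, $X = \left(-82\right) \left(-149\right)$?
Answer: $\frac{27656}{21107959} \approx 0.0013102$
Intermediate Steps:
$X = 12218$
$g = 16$ ($g = 2^{4} = 16$)
$D = \frac{42215918}{3457}$ ($D = 12218 - \frac{43416}{6914} = 12218 - 43416 \cdot \frac{1}{6914} = 12218 - \frac{21708}{3457} = \frac{42215918}{3457} \approx 12212.0$)
$\frac{g}{D} = \frac{16}{\frac{42215918}{3457}} = 16 \cdot \frac{3457}{42215918} = \frac{27656}{21107959}$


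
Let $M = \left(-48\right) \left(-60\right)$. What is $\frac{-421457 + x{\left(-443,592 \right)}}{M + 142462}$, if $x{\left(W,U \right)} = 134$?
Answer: $- \frac{421323}{145342} \approx -2.8988$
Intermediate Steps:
$M = 2880$
$\frac{-421457 + x{\left(-443,592 \right)}}{M + 142462} = \frac{-421457 + 134}{2880 + 142462} = - \frac{421323}{145342}$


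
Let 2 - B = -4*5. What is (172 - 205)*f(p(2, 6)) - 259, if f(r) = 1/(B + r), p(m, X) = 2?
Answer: -2083/8 ≈ -260.38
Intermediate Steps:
B = 22 (B = 2 - (-4)*5 = 2 - 1*(-20) = 2 + 20 = 22)
f(r) = 1/(22 + r)
(172 - 205)*f(p(2, 6)) - 259 = (172 - 205)/(22 + 2) - 259 = -33/24 - 259 = -33*1/24 - 259 = -11/8 - 259 = -2083/8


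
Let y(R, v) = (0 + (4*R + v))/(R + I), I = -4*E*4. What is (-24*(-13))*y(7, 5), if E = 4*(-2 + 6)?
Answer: -3432/83 ≈ -41.349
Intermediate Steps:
E = 16 (E = 4*4 = 16)
I = -256 (I = -4*16*4 = -64*4 = -256)
y(R, v) = (v + 4*R)/(-256 + R) (y(R, v) = (0 + (4*R + v))/(R - 256) = (0 + (v + 4*R))/(-256 + R) = (v + 4*R)/(-256 + R))
(-24*(-13))*y(7, 5) = (-24*(-13))*((5 + 4*7)/(-256 + 7)) = 312*((5 + 28)/(-249)) = 312*(-1/249*33) = 312*(-11/83) = -3432/83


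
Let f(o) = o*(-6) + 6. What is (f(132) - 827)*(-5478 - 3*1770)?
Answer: 17401044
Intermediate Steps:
f(o) = 6 - 6*o (f(o) = -6*o + 6 = 6 - 6*o)
(f(132) - 827)*(-5478 - 3*1770) = ((6 - 6*132) - 827)*(-5478 - 3*1770) = ((6 - 792) - 827)*(-5478 - 5310) = (-786 - 827)*(-10788) = -1613*(-10788) = 17401044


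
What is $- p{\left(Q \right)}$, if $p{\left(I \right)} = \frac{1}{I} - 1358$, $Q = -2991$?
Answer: $\frac{4061779}{2991} \approx 1358.0$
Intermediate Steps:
$p{\left(I \right)} = -1358 + \frac{1}{I}$ ($p{\left(I \right)} = \frac{1}{I} - 1358 = -1358 + \frac{1}{I}$)
$- p{\left(Q \right)} = - (-1358 + \frac{1}{-2991}) = - (-1358 - \frac{1}{2991}) = \left(-1\right) \left(- \frac{4061779}{2991}\right) = \frac{4061779}{2991}$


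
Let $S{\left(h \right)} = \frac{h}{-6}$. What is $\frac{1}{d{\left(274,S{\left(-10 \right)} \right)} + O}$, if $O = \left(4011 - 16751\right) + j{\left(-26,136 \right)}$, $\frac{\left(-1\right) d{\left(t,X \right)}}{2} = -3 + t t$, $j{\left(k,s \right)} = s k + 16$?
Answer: $- \frac{1}{166406} \approx -6.0094 \cdot 10^{-6}$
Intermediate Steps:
$j{\left(k,s \right)} = 16 + k s$ ($j{\left(k,s \right)} = k s + 16 = 16 + k s$)
$S{\left(h \right)} = - \frac{h}{6}$ ($S{\left(h \right)} = h \left(- \frac{1}{6}\right) = - \frac{h}{6}$)
$d{\left(t,X \right)} = 6 - 2 t^{2}$ ($d{\left(t,X \right)} = - 2 \left(-3 + t t\right) = - 2 \left(-3 + t^{2}\right) = 6 - 2 t^{2}$)
$O = -16260$ ($O = \left(4011 - 16751\right) + \left(16 - 3536\right) = -12740 + \left(16 - 3536\right) = -12740 - 3520 = -16260$)
$\frac{1}{d{\left(274,S{\left(-10 \right)} \right)} + O} = \frac{1}{\left(6 - 2 \cdot 274^{2}\right) - 16260} = \frac{1}{\left(6 - 150152\right) - 16260} = \frac{1}{-150146 - 16260} = \frac{1}{-166406} = - \frac{1}{166406}$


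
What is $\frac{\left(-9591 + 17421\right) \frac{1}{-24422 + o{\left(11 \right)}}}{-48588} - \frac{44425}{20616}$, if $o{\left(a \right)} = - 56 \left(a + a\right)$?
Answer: $- \frac{2307273308305}{1070723358168} \approx -2.1549$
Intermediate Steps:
$o{\left(a \right)} = - 112 a$ ($o{\left(a \right)} = - 56 \cdot 2 a = - 112 a$)
$\frac{\left(-9591 + 17421\right) \frac{1}{-24422 + o{\left(11 \right)}}}{-48588} - \frac{44425}{20616} = \frac{\left(-9591 + 17421\right) \frac{1}{-24422 - 1232}}{-48588} - \frac{44425}{20616} = \frac{7830}{-24422 - 1232} \left(- \frac{1}{48588}\right) - \frac{44425}{20616} = \frac{7830}{-25654} \left(- \frac{1}{48588}\right) - \frac{44425}{20616} = 7830 \left(- \frac{1}{25654}\right) \left(- \frac{1}{48588}\right) - \frac{44425}{20616} = \left(- \frac{3915}{12827}\right) \left(- \frac{1}{48588}\right) - \frac{44425}{20616} = \frac{1305}{207746092} - \frac{44425}{20616} = - \frac{2307273308305}{1070723358168}$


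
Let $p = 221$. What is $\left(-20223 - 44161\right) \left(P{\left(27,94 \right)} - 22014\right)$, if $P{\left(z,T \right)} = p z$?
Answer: $1033170048$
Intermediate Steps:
$P{\left(z,T \right)} = 221 z$
$\left(-20223 - 44161\right) \left(P{\left(27,94 \right)} - 22014\right) = \left(-20223 - 44161\right) \left(221 \cdot 27 - 22014\right) = - 64384 \left(5967 - 22014\right) = \left(-64384\right) \left(-16047\right) = 1033170048$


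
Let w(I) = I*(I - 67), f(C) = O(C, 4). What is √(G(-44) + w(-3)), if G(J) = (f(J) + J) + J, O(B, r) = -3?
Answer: √119 ≈ 10.909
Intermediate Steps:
f(C) = -3
w(I) = I*(-67 + I)
G(J) = -3 + 2*J (G(J) = (-3 + J) + J = -3 + 2*J)
√(G(-44) + w(-3)) = √((-3 + 2*(-44)) - 3*(-67 - 3)) = √((-3 - 88) - 3*(-70)) = √(-91 + 210) = √119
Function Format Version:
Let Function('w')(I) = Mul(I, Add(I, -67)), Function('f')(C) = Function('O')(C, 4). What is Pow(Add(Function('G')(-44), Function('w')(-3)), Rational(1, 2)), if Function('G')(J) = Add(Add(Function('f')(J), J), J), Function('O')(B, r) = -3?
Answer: Pow(119, Rational(1, 2)) ≈ 10.909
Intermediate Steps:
Function('f')(C) = -3
Function('w')(I) = Mul(I, Add(-67, I))
Function('G')(J) = Add(-3, Mul(2, J)) (Function('G')(J) = Add(Add(-3, J), J) = Add(-3, Mul(2, J)))
Pow(Add(Function('G')(-44), Function('w')(-3)), Rational(1, 2)) = Pow(Add(Add(-3, Mul(2, -44)), Mul(-3, Add(-67, -3))), Rational(1, 2)) = Pow(Add(Add(-3, -88), Mul(-3, -70)), Rational(1, 2)) = Pow(Add(-91, 210), Rational(1, 2)) = Pow(119, Rational(1, 2))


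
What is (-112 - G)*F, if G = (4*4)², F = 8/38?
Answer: -1472/19 ≈ -77.474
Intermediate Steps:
F = 4/19 (F = 8*(1/38) = 4/19 ≈ 0.21053)
G = 256 (G = 16² = 256)
(-112 - G)*F = (-112 - 1*256)*(4/19) = (-112 - 256)*(4/19) = -368*4/19 = -1472/19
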